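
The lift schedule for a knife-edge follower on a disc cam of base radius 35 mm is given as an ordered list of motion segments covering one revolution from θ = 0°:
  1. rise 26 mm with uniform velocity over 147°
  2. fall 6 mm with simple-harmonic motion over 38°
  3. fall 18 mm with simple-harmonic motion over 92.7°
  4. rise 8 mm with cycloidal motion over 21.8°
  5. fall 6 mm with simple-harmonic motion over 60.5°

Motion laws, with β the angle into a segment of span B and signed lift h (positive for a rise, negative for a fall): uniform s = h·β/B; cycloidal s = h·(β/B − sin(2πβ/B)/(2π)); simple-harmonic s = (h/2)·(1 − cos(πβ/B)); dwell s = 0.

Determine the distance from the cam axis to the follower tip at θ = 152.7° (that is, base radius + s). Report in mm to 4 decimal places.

seg 1 [0°–147°] uniform, h=26: full span → s += 26 → s = 26.0000
seg 2 [147°–185°] simple-harmonic, h=-6: θ=152.7° here. β=5.7, B=38. -6/2·(1 − cos(π·0.1500)) = -0.3270 → s = 25.6730
radial distance = base radius + s = 35 + 25.6730 = 60.6730

60.6730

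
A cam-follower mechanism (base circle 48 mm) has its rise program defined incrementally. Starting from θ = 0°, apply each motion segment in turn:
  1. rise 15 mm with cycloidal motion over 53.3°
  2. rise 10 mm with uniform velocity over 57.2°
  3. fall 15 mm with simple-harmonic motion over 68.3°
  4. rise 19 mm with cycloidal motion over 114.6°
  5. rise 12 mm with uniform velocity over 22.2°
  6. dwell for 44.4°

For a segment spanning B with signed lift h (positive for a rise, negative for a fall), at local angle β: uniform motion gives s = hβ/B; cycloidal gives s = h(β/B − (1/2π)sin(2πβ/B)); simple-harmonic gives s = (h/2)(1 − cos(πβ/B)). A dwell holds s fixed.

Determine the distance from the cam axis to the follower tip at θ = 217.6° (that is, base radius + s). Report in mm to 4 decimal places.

seg 1 [0°–53.3°] cycloidal, h=15: full span → s += 15 → s = 15.0000
seg 2 [53.3°–110.5°] uniform, h=10: full span → s += 10 → s = 25.0000
seg 3 [110.5°–178.8°] simple-harmonic, h=-15: full span → s += -15 → s = 10.0000
seg 4 [178.8°–293.4°] cycloidal, h=19: θ=217.6° here. β=38.8, B=114.6. 19·(0.3386 − sin(2π·0.3386)/(2π)) = 3.8651 → s = 13.8651
radial distance = base radius + s = 48 + 13.8651 = 61.8651

61.8651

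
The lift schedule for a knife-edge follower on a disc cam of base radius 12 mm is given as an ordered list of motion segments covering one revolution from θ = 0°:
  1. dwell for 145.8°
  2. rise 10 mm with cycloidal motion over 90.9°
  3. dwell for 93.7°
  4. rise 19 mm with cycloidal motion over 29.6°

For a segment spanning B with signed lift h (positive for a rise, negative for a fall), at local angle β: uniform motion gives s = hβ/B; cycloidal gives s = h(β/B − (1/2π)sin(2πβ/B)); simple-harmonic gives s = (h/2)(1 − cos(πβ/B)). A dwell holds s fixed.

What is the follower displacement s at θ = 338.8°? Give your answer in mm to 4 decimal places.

seg 1 [0°–145.8°] dwell: s stays 0.0000
seg 2 [145.8°–236.7°] cycloidal, h=10: full span → s += 10 → s = 10.0000
seg 3 [236.7°–330.4°] dwell: s stays 10.0000
seg 4 [330.4°–360°] cycloidal, h=19: θ=338.8° here. β=8.4, B=29.6. 19·(0.2838 − sin(2π·0.2838)/(2π)) = 2.4358 → s = 12.4358

12.4358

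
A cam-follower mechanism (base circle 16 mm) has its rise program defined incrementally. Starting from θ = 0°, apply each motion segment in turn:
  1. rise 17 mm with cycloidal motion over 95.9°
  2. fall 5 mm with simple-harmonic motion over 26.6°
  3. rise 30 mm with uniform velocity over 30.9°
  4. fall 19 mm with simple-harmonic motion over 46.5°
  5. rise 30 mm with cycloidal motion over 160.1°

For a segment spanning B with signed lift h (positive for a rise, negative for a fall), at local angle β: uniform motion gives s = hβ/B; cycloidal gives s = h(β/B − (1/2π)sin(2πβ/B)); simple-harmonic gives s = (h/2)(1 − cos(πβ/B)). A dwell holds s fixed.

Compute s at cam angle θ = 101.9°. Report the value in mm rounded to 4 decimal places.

seg 1 [0°–95.9°] cycloidal, h=17: full span → s += 17 → s = 17.0000
seg 2 [95.9°–122.5°] simple-harmonic, h=-5: θ=101.9° here. β=6, B=26.6. -5/2·(1 − cos(π·0.2256)) = -0.6019 → s = 16.3981

16.3981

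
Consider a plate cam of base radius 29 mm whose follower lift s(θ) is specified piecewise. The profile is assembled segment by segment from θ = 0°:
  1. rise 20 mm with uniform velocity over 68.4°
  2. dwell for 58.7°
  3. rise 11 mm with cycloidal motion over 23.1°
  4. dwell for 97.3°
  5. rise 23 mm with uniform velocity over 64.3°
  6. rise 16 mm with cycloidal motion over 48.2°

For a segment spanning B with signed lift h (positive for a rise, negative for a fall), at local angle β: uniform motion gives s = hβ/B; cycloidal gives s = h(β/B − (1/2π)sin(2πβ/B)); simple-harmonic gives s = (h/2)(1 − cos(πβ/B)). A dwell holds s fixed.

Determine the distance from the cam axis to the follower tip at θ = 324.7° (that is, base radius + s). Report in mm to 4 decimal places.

seg 1 [0°–68.4°] uniform, h=20: full span → s += 20 → s = 20.0000
seg 2 [68.4°–127.1°] dwell: s stays 20.0000
seg 3 [127.1°–150.2°] cycloidal, h=11: full span → s += 11 → s = 31.0000
seg 4 [150.2°–247.5°] dwell: s stays 31.0000
seg 5 [247.5°–311.8°] uniform, h=23: full span → s += 23 → s = 54.0000
seg 6 [311.8°–360°] cycloidal, h=16: θ=324.7° here. β=12.9, B=48.2. 16·(0.2676 − sin(2π·0.2676)/(2π)) = 1.7513 → s = 55.7513
radial distance = base radius + s = 29 + 55.7513 = 84.7513

84.7513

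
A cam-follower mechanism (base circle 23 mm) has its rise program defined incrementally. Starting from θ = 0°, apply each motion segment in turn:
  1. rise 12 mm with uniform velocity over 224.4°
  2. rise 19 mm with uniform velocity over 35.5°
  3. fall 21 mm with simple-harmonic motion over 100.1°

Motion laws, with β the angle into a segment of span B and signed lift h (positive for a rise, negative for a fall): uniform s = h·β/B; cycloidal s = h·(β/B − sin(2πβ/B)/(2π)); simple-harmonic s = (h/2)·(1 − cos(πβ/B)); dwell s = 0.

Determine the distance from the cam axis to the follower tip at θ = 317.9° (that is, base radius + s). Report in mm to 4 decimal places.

seg 1 [0°–224.4°] uniform, h=12: full span → s += 12 → s = 12.0000
seg 2 [224.4°–259.9°] uniform, h=19: full span → s += 19 → s = 31.0000
seg 3 [259.9°–360°] simple-harmonic, h=-21: θ=317.9° here. β=58, B=100.1. -21/2·(1 − cos(π·0.5794)) = -13.0927 → s = 17.9073
radial distance = base radius + s = 23 + 17.9073 = 40.9073

40.9073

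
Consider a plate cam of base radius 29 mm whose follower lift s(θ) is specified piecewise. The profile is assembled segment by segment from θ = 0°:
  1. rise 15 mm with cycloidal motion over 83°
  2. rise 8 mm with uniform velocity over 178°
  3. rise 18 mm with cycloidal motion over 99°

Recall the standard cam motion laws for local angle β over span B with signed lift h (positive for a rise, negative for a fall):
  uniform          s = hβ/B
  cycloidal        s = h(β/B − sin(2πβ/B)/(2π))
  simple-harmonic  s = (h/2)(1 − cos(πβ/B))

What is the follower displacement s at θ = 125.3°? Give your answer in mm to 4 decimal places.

seg 1 [0°–83°] cycloidal, h=15: full span → s += 15 → s = 15.0000
seg 2 [83°–261°] uniform, h=8: θ=125.3° here. β=42.3, B=178. 8·42.3/178 = 1.9011 → s = 16.9011

16.9011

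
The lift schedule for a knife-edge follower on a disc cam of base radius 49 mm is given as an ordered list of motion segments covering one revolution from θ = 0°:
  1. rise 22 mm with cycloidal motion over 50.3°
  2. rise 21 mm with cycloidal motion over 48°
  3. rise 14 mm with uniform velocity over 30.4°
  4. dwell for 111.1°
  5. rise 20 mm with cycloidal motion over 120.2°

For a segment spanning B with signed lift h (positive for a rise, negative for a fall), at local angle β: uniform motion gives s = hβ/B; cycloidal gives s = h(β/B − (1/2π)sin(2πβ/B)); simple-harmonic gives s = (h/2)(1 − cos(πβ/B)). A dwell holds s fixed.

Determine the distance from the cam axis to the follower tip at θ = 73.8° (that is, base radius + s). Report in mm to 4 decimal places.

seg 1 [0°–50.3°] cycloidal, h=22: full span → s += 22 → s = 22.0000
seg 2 [50.3°–98.3°] cycloidal, h=21: θ=73.8° here. β=23.5, B=48. 21·(0.4896 − sin(2π·0.4896)/(2π)) = 10.0627 → s = 32.0627
radial distance = base radius + s = 49 + 32.0627 = 81.0627

81.0627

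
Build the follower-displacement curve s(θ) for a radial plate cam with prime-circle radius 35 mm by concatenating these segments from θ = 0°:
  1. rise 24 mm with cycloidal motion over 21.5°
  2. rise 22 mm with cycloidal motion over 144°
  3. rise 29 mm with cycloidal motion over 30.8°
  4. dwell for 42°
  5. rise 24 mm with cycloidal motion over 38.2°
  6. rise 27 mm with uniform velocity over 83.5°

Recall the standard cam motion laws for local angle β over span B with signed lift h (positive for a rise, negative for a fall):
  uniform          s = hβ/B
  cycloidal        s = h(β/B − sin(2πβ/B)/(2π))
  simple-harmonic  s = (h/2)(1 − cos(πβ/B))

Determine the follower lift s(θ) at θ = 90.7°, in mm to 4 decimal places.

seg 1 [0°–21.5°] cycloidal, h=24: full span → s += 24 → s = 24.0000
seg 2 [21.5°–165.5°] cycloidal, h=22: θ=90.7° here. β=69.2, B=144. 22·(0.4806 − sin(2π·0.4806)/(2π)) = 10.1455 → s = 34.1455

34.1455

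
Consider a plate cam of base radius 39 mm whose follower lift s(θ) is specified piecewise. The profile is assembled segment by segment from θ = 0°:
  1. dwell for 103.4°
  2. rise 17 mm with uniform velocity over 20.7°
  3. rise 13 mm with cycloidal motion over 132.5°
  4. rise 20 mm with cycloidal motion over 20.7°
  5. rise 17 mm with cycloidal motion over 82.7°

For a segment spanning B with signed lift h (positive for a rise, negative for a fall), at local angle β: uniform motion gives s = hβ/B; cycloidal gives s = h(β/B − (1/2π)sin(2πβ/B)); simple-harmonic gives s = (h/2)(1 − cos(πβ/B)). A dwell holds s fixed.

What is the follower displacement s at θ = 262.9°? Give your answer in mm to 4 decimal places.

seg 1 [0°–103.4°] dwell: s stays 0.0000
seg 2 [103.4°–124.1°] uniform, h=17: full span → s += 17 → s = 17.0000
seg 3 [124.1°–256.6°] cycloidal, h=13: full span → s += 13 → s = 30.0000
seg 4 [256.6°–277.3°] cycloidal, h=20: θ=262.9° here. β=6.3, B=20.7. 20·(0.3043 − sin(2π·0.3043)/(2π)) = 3.0876 → s = 33.0876

33.0876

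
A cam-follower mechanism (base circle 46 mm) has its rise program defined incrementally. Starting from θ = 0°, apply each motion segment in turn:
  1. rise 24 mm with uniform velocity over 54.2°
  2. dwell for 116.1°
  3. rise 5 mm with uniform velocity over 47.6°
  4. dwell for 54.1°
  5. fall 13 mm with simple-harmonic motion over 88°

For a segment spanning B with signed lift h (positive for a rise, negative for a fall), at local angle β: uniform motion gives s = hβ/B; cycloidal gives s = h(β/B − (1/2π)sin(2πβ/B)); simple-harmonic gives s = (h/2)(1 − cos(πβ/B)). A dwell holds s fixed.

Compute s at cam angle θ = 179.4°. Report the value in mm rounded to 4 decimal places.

seg 1 [0°–54.2°] uniform, h=24: full span → s += 24 → s = 24.0000
seg 2 [54.2°–170.3°] dwell: s stays 24.0000
seg 3 [170.3°–217.9°] uniform, h=5: θ=179.4° here. β=9.1, B=47.6. 5·9.1/47.6 = 0.9559 → s = 24.9559

24.9559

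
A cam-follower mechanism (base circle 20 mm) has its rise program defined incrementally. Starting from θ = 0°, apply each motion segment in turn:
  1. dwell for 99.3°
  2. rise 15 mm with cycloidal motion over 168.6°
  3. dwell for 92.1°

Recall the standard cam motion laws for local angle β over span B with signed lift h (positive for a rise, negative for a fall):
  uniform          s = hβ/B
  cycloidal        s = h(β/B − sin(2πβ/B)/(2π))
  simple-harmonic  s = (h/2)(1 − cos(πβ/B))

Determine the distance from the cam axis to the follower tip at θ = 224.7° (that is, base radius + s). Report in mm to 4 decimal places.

seg 1 [0°–99.3°] dwell: s stays 0.0000
seg 2 [99.3°–267.9°] cycloidal, h=15: θ=224.7° here. β=125.4, B=168.6. 15·(0.7438 − sin(2π·0.7438)/(2π)) = 13.5421 → s = 13.5421
radial distance = base radius + s = 20 + 13.5421 = 33.5421

33.5421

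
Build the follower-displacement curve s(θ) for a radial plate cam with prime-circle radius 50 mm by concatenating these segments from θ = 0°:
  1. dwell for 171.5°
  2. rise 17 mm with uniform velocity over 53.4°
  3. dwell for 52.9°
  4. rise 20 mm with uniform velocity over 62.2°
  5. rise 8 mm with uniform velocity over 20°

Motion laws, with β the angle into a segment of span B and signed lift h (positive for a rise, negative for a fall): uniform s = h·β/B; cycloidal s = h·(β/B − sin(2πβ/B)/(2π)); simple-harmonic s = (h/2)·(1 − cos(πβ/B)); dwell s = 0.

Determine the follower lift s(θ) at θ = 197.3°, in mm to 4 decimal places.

seg 1 [0°–171.5°] dwell: s stays 0.0000
seg 2 [171.5°–224.9°] uniform, h=17: θ=197.3° here. β=25.8, B=53.4. 17·25.8/53.4 = 8.2135 → s = 8.2135

8.2135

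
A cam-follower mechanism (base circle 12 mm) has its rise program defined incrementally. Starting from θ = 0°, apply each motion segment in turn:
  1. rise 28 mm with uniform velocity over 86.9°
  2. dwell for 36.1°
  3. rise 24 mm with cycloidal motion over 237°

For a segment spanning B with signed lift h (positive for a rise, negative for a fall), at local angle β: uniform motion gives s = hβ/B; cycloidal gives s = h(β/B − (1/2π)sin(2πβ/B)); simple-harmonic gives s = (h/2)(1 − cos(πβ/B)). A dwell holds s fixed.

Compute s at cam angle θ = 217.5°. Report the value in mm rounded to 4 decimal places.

seg 1 [0°–86.9°] uniform, h=28: full span → s += 28 → s = 28.0000
seg 2 [86.9°–123°] dwell: s stays 28.0000
seg 3 [123°–360°] cycloidal, h=24: θ=217.5° here. β=94.5, B=237. 24·(0.3987 − sin(2π·0.3987)/(2π)) = 7.2999 → s = 35.2999

35.2999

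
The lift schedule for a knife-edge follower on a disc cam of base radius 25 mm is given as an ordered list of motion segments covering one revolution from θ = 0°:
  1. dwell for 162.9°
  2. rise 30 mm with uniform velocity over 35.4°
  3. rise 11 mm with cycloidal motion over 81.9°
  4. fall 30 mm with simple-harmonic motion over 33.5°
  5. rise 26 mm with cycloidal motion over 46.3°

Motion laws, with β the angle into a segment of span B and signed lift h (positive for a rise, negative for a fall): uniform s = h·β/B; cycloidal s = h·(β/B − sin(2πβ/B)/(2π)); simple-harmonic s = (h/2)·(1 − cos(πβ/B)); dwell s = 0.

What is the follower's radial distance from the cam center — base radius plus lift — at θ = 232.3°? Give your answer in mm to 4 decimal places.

seg 1 [0°–162.9°] dwell: s stays 0.0000
seg 2 [162.9°–198.3°] uniform, h=30: full span → s += 30 → s = 30.0000
seg 3 [198.3°–280.2°] cycloidal, h=11: θ=232.3° here. β=34, B=81.9. 11·(0.4151 − sin(2π·0.4151)/(2π)) = 3.6767 → s = 33.6767
radial distance = base radius + s = 25 + 33.6767 = 58.6767

58.6767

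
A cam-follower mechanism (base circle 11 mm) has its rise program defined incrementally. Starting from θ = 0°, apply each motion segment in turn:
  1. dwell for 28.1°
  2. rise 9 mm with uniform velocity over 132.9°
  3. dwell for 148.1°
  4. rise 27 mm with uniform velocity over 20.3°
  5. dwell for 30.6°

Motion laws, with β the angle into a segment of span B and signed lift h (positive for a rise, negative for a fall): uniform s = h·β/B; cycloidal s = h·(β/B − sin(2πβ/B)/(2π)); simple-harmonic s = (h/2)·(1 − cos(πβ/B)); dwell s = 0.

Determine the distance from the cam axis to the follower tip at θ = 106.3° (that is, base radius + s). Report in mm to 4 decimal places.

seg 1 [0°–28.1°] dwell: s stays 0.0000
seg 2 [28.1°–161°] uniform, h=9: θ=106.3° here. β=78.2, B=132.9. 9·78.2/132.9 = 5.2957 → s = 5.2957
radial distance = base radius + s = 11 + 5.2957 = 16.2957

16.2957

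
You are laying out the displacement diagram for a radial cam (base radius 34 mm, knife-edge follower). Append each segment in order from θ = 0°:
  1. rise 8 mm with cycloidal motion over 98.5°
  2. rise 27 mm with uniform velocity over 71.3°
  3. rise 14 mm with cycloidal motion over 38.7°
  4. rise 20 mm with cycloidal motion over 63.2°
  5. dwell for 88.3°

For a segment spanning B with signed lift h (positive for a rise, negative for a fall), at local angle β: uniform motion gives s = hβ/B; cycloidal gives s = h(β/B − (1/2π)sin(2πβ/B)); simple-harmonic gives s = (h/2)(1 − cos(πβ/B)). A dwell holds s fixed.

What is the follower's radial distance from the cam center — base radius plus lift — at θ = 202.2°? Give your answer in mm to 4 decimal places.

seg 1 [0°–98.5°] cycloidal, h=8: full span → s += 8 → s = 8.0000
seg 2 [98.5°–169.8°] uniform, h=27: full span → s += 27 → s = 35.0000
seg 3 [169.8°–208.5°] cycloidal, h=14: θ=202.2° here. β=32.4, B=38.7. 14·(0.8372 − sin(2π·0.8372)/(2π)) = 13.6229 → s = 48.6229
radial distance = base radius + s = 34 + 48.6229 = 82.6229

82.6229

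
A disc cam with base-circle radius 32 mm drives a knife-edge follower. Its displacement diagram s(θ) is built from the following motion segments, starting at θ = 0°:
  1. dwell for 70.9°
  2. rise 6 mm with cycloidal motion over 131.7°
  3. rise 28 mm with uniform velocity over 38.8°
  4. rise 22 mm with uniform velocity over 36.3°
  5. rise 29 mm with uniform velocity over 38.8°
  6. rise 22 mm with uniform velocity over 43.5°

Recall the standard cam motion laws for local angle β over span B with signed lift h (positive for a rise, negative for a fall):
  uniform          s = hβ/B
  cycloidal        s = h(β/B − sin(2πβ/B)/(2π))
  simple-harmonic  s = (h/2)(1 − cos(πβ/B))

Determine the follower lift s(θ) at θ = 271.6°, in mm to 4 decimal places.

seg 1 [0°–70.9°] dwell: s stays 0.0000
seg 2 [70.9°–202.6°] cycloidal, h=6: full span → s += 6 → s = 6.0000
seg 3 [202.6°–241.4°] uniform, h=28: full span → s += 28 → s = 34.0000
seg 4 [241.4°–277.7°] uniform, h=22: θ=271.6° here. β=30.2, B=36.3. 22·30.2/36.3 = 18.3030 → s = 52.3030

52.3030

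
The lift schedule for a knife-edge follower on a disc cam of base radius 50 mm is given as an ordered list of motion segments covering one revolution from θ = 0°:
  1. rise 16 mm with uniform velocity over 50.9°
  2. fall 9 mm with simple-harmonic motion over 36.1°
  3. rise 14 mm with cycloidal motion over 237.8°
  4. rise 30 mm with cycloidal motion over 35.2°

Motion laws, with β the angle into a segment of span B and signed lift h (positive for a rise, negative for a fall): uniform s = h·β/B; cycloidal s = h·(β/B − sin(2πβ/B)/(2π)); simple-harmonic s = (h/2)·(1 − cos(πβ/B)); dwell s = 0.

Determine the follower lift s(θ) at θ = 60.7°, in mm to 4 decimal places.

seg 1 [0°–50.9°] uniform, h=16: full span → s += 16 → s = 16.0000
seg 2 [50.9°–87°] simple-harmonic, h=-9: θ=60.7° here. β=9.8, B=36.1. -9/2·(1 − cos(π·0.2715)) = -1.5397 → s = 14.4603

14.4603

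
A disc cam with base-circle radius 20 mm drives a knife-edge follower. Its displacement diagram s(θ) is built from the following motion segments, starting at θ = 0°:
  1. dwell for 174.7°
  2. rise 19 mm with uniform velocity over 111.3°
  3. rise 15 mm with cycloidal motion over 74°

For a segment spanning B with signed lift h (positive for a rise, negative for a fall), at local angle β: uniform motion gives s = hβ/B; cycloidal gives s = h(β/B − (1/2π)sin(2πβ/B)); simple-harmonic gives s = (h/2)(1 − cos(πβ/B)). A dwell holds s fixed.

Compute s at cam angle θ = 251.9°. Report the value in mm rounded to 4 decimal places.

seg 1 [0°–174.7°] dwell: s stays 0.0000
seg 2 [174.7°–286°] uniform, h=19: θ=251.9° here. β=77.2, B=111.3. 19·77.2/111.3 = 13.1788 → s = 13.1788

13.1788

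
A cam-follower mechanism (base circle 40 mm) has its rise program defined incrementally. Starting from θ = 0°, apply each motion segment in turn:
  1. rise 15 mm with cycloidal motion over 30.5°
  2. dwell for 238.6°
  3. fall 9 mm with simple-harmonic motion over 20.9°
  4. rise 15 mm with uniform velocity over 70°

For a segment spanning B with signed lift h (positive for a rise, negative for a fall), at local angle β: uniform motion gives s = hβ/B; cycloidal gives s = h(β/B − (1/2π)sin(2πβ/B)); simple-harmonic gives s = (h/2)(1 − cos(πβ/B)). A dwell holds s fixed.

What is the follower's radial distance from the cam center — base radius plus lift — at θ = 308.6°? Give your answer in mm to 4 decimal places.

seg 1 [0°–30.5°] cycloidal, h=15: full span → s += 15 → s = 15.0000
seg 2 [30.5°–269.1°] dwell: s stays 15.0000
seg 3 [269.1°–290°] simple-harmonic, h=-9: full span → s += -9 → s = 6.0000
seg 4 [290°–360°] uniform, h=15: θ=308.6° here. β=18.6, B=70. 15·18.6/70 = 3.9857 → s = 9.9857
radial distance = base radius + s = 40 + 9.9857 = 49.9857

49.9857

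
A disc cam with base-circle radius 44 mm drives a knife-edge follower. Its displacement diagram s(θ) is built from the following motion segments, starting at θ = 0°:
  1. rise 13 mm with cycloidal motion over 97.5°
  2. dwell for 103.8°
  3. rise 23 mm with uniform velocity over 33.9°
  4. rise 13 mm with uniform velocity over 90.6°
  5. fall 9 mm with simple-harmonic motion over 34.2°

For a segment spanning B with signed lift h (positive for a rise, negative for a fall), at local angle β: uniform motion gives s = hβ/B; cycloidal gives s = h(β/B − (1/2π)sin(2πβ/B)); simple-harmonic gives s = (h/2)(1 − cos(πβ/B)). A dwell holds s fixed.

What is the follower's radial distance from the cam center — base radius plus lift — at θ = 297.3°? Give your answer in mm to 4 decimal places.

seg 1 [0°–97.5°] cycloidal, h=13: full span → s += 13 → s = 13.0000
seg 2 [97.5°–201.3°] dwell: s stays 13.0000
seg 3 [201.3°–235.2°] uniform, h=23: full span → s += 23 → s = 36.0000
seg 4 [235.2°–325.8°] uniform, h=13: θ=297.3° here. β=62.1, B=90.6. 13·62.1/90.6 = 8.9106 → s = 44.9106
radial distance = base radius + s = 44 + 44.9106 = 88.9106

88.9106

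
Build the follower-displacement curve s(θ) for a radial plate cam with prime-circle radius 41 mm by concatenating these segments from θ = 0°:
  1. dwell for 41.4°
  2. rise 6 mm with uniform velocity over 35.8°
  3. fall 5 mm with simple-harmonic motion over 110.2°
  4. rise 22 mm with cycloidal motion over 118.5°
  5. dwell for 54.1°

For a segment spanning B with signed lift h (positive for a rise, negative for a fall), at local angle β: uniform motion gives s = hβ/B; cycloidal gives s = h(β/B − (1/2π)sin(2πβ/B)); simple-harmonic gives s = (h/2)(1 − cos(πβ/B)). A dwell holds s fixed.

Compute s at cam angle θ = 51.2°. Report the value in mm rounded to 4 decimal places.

seg 1 [0°–41.4°] dwell: s stays 0.0000
seg 2 [41.4°–77.2°] uniform, h=6: θ=51.2° here. β=9.8, B=35.8. 6·9.8/35.8 = 1.6425 → s = 1.6425

1.6425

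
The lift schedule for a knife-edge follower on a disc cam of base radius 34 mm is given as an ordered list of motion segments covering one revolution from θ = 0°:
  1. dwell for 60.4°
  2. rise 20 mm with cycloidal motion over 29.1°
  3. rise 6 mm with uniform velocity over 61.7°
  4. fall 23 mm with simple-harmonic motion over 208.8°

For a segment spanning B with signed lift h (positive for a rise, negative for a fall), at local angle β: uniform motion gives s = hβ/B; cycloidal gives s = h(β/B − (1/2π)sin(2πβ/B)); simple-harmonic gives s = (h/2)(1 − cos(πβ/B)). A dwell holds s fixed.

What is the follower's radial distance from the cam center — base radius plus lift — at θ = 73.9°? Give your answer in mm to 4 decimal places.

seg 1 [0°–60.4°] dwell: s stays 0.0000
seg 2 [60.4°–89.5°] cycloidal, h=20: θ=73.9° here. β=13.5, B=29.1. 20·(0.4639 − sin(2π·0.4639)/(2π)) = 8.5629 → s = 8.5629
radial distance = base radius + s = 34 + 8.5629 = 42.5629

42.5629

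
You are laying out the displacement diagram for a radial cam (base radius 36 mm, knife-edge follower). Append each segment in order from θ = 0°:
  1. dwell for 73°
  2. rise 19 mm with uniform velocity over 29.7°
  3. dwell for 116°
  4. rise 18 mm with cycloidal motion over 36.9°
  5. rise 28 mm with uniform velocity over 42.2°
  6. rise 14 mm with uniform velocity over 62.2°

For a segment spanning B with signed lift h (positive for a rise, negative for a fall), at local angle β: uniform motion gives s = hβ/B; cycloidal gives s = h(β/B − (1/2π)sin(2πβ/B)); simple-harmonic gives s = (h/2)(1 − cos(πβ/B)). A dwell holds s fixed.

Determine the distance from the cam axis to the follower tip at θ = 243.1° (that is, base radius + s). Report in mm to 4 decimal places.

seg 1 [0°–73°] dwell: s stays 0.0000
seg 2 [73°–102.7°] uniform, h=19: full span → s += 19 → s = 19.0000
seg 3 [102.7°–218.7°] dwell: s stays 19.0000
seg 4 [218.7°–255.6°] cycloidal, h=18: θ=243.1° here. β=24.4, B=36.9. 18·(0.6612 − sin(2π·0.6612)/(2π)) = 14.3332 → s = 33.3332
radial distance = base radius + s = 36 + 33.3332 = 69.3332

69.3332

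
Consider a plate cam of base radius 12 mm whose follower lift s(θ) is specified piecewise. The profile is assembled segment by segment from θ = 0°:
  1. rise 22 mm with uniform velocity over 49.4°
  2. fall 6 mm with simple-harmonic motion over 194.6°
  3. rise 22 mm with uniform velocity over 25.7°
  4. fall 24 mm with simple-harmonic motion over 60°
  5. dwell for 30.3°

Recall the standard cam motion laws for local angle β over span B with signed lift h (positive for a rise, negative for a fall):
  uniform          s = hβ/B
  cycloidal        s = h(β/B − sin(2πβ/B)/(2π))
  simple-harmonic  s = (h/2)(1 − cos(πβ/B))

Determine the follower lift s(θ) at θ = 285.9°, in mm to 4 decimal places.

seg 1 [0°–49.4°] uniform, h=22: full span → s += 22 → s = 22.0000
seg 2 [49.4°–244°] simple-harmonic, h=-6: full span → s += -6 → s = 16.0000
seg 3 [244°–269.7°] uniform, h=22: full span → s += 22 → s = 38.0000
seg 4 [269.7°–329.7°] simple-harmonic, h=-24: θ=285.9° here. β=16.2, B=60. -24/2·(1 − cos(π·0.2700)) = -4.0643 → s = 33.9357

33.9357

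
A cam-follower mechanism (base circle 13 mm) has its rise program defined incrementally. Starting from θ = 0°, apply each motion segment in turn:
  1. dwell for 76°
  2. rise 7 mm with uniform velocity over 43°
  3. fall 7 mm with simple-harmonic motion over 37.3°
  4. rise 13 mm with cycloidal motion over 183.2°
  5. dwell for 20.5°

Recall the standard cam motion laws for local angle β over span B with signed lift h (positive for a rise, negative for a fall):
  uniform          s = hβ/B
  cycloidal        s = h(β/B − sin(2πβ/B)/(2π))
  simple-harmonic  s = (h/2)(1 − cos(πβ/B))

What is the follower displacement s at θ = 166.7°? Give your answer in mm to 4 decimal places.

seg 1 [0°–76°] dwell: s stays 0.0000
seg 2 [76°–119°] uniform, h=7: full span → s += 7 → s = 7.0000
seg 3 [119°–156.3°] simple-harmonic, h=-7: full span → s += -7 → s = 0.0000
seg 4 [156.3°–339.5°] cycloidal, h=13: θ=166.7° here. β=10.4, B=183.2. 13·(0.0568 − sin(2π·0.0568)/(2π)) = 0.0155 → s = 0.0155

0.0155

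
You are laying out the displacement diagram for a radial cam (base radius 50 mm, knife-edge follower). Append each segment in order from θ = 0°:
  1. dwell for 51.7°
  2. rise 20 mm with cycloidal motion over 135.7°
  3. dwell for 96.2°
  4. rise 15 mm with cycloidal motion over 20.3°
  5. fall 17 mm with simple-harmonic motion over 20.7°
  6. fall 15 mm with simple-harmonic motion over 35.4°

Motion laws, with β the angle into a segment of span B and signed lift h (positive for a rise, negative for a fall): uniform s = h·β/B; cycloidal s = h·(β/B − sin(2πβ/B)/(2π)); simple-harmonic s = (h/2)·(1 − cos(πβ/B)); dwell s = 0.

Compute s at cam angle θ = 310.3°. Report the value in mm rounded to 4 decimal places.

seg 1 [0°–51.7°] dwell: s stays 0.0000
seg 2 [51.7°–187.4°] cycloidal, h=20: full span → s += 20 → s = 20.0000
seg 3 [187.4°–283.6°] dwell: s stays 20.0000
seg 4 [283.6°–303.9°] cycloidal, h=15: full span → s += 15 → s = 35.0000
seg 5 [303.9°–324.6°] simple-harmonic, h=-17: θ=310.3° here. β=6.4, B=20.7. -17/2·(1 − cos(π·0.3092)) = -3.7042 → s = 31.2958

31.2958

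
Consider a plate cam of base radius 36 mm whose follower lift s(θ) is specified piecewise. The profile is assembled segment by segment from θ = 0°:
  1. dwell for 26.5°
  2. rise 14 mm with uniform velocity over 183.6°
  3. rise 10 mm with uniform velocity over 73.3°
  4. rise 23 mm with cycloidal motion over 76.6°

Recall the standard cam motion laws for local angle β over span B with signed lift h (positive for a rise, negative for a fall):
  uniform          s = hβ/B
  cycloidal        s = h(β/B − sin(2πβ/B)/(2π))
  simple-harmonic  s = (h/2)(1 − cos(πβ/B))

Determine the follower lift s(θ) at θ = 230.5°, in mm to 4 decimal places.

seg 1 [0°–26.5°] dwell: s stays 0.0000
seg 2 [26.5°–210.1°] uniform, h=14: full span → s += 14 → s = 14.0000
seg 3 [210.1°–283.4°] uniform, h=10: θ=230.5° here. β=20.4, B=73.3. 10·20.4/73.3 = 2.7831 → s = 16.7831

16.7831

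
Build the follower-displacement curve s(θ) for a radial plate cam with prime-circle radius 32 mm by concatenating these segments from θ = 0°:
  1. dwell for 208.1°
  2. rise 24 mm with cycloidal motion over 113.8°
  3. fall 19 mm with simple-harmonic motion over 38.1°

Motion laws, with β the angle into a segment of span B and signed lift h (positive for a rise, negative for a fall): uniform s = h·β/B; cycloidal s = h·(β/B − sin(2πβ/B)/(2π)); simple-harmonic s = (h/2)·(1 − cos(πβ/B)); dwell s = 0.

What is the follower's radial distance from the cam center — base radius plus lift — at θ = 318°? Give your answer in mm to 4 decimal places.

seg 1 [0°–208.1°] dwell: s stays 0.0000
seg 2 [208.1°–321.9°] cycloidal, h=24: θ=318° here. β=109.9, B=113.8. 24·(0.9657 − sin(2π·0.9657)/(2π)) = 23.9937 → s = 23.9937
radial distance = base radius + s = 32 + 23.9937 = 55.9937

55.9937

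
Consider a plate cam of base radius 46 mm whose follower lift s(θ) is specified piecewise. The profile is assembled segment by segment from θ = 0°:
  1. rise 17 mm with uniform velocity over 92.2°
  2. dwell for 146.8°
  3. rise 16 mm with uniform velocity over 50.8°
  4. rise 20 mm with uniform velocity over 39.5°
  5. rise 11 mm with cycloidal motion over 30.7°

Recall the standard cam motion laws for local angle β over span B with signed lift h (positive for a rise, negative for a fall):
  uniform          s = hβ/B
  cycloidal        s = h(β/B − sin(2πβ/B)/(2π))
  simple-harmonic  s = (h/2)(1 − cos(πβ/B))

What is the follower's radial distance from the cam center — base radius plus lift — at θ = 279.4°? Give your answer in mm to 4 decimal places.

seg 1 [0°–92.2°] uniform, h=17: full span → s += 17 → s = 17.0000
seg 2 [92.2°–239°] dwell: s stays 17.0000
seg 3 [239°–289.8°] uniform, h=16: θ=279.4° here. β=40.4, B=50.8. 16·40.4/50.8 = 12.7244 → s = 29.7244
radial distance = base radius + s = 46 + 29.7244 = 75.7244

75.7244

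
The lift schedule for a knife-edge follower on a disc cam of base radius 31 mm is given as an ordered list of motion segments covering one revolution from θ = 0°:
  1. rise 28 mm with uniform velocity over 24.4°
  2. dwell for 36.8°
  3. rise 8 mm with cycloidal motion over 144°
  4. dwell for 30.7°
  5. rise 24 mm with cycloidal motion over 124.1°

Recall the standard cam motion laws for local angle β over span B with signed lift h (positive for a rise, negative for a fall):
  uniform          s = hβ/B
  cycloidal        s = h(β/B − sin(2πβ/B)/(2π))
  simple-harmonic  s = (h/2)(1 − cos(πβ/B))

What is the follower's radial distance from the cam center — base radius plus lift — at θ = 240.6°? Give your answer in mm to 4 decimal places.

seg 1 [0°–24.4°] uniform, h=28: full span → s += 28 → s = 28.0000
seg 2 [24.4°–61.2°] dwell: s stays 28.0000
seg 3 [61.2°–205.2°] cycloidal, h=8: full span → s += 8 → s = 36.0000
seg 4 [205.2°–235.9°] dwell: s stays 36.0000
seg 5 [235.9°–360°] cycloidal, h=24: θ=240.6° here. β=4.7, B=124.1. 24·(0.0379 − sin(2π·0.0379)/(2π)) = 0.0086 → s = 36.0086
radial distance = base radius + s = 31 + 36.0086 = 67.0086

67.0086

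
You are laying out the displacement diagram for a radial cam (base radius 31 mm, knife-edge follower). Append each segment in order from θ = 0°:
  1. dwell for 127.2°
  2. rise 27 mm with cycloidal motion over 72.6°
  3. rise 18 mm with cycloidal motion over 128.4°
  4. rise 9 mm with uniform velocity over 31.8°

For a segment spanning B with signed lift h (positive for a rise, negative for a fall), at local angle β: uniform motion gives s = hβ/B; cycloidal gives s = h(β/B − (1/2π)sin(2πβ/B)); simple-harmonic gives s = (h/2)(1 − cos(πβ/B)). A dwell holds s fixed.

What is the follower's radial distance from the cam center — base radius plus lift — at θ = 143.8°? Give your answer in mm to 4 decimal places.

seg 1 [0°–127.2°] dwell: s stays 0.0000
seg 2 [127.2°–199.8°] cycloidal, h=27: θ=143.8° here. β=16.6, B=72.6. 27·(0.2287 − sin(2π·0.2287)/(2π)) = 1.9150 → s = 1.9150
radial distance = base radius + s = 31 + 1.9150 = 32.9150

32.9150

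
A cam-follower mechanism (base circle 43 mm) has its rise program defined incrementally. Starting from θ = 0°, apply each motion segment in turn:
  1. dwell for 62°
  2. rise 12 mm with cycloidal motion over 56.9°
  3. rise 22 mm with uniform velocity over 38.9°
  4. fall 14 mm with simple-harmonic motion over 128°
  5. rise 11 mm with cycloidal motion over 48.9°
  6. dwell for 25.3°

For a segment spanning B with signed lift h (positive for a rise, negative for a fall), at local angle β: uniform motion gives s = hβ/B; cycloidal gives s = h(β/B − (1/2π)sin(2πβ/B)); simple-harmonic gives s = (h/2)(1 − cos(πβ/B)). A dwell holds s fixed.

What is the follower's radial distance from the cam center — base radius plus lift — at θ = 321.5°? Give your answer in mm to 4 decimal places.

seg 1 [0°–62°] dwell: s stays 0.0000
seg 2 [62°–118.9°] cycloidal, h=12: full span → s += 12 → s = 12.0000
seg 3 [118.9°–157.8°] uniform, h=22: full span → s += 22 → s = 34.0000
seg 4 [157.8°–285.8°] simple-harmonic, h=-14: full span → s += -14 → s = 20.0000
seg 5 [285.8°–334.7°] cycloidal, h=11: θ=321.5° here. β=35.7, B=48.9. 11·(0.7301 − sin(2π·0.7301)/(2π)) = 9.7677 → s = 29.7677
radial distance = base radius + s = 43 + 29.7677 = 72.7677

72.7677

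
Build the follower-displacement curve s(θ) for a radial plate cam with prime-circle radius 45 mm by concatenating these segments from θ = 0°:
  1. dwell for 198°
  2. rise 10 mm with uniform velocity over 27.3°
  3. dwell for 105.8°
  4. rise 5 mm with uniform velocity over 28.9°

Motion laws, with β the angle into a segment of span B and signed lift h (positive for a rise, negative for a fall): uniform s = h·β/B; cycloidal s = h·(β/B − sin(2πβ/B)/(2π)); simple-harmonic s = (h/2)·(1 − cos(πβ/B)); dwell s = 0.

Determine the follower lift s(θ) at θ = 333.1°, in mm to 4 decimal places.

seg 1 [0°–198°] dwell: s stays 0.0000
seg 2 [198°–225.3°] uniform, h=10: full span → s += 10 → s = 10.0000
seg 3 [225.3°–331.1°] dwell: s stays 10.0000
seg 4 [331.1°–360°] uniform, h=5: θ=333.1° here. β=2, B=28.9. 5·2/28.9 = 0.3460 → s = 10.3460

10.3460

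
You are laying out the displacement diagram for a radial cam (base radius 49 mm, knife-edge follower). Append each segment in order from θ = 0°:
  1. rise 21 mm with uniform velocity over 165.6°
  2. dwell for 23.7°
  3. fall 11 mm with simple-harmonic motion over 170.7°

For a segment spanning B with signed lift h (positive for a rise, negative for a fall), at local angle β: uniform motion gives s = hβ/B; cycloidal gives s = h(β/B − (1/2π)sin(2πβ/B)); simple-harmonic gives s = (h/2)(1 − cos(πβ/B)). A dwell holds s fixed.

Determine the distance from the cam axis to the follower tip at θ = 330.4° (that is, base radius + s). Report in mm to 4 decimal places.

seg 1 [0°–165.6°] uniform, h=21: full span → s += 21 → s = 21.0000
seg 2 [165.6°–189.3°] dwell: s stays 21.0000
seg 3 [189.3°–360°] simple-harmonic, h=-11: θ=330.4° here. β=141.1, B=170.7. -11/2·(1 − cos(π·0.8266)) = -10.2039 → s = 10.7961
radial distance = base radius + s = 49 + 10.7961 = 59.7961

59.7961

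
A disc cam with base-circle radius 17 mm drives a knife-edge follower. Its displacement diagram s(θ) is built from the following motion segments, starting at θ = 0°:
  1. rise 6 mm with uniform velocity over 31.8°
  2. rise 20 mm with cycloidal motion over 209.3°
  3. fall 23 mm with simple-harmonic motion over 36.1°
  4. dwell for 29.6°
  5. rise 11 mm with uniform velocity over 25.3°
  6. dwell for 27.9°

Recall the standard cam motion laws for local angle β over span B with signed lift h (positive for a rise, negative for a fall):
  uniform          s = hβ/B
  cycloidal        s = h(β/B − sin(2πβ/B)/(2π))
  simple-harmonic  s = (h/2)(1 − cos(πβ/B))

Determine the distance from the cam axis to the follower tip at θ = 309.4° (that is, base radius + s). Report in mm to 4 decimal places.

seg 1 [0°–31.8°] uniform, h=6: full span → s += 6 → s = 6.0000
seg 2 [31.8°–241.1°] cycloidal, h=20: full span → s += 20 → s = 26.0000
seg 3 [241.1°–277.2°] simple-harmonic, h=-23: full span → s += -23 → s = 3.0000
seg 4 [277.2°–306.8°] dwell: s stays 3.0000
seg 5 [306.8°–332.1°] uniform, h=11: θ=309.4° here. β=2.6, B=25.3. 11·2.6/25.3 = 1.1304 → s = 4.1304
radial distance = base radius + s = 17 + 4.1304 = 21.1304

21.1304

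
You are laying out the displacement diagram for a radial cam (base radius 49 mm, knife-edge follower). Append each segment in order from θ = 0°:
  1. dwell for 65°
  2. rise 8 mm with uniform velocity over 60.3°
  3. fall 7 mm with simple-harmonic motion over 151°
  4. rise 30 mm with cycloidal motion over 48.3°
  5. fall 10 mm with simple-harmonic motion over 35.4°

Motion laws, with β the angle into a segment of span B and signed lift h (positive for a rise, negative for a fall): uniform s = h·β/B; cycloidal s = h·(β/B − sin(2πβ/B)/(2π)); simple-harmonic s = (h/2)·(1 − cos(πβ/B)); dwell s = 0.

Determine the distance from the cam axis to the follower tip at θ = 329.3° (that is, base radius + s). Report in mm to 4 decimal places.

seg 1 [0°–65°] dwell: s stays 0.0000
seg 2 [65°–125.3°] uniform, h=8: full span → s += 8 → s = 8.0000
seg 3 [125.3°–276.3°] simple-harmonic, h=-7: full span → s += -7 → s = 1.0000
seg 4 [276.3°–324.6°] cycloidal, h=30: full span → s += 30 → s = 31.0000
seg 5 [324.6°–360°] simple-harmonic, h=-10: θ=329.3° here. β=4.7, B=35.4. -10/2·(1 − cos(π·0.1328)) = -0.4287 → s = 30.5713
radial distance = base radius + s = 49 + 30.5713 = 79.5713

79.5713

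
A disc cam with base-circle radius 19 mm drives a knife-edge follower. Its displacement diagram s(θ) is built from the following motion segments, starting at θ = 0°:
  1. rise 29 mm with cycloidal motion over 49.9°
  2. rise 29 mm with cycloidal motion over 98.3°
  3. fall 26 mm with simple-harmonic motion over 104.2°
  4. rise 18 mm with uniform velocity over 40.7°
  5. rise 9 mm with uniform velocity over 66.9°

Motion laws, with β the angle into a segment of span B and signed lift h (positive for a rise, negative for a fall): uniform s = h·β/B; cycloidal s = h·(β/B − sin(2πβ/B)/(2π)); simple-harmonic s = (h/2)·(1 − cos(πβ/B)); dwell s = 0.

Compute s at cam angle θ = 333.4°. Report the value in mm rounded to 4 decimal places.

seg 1 [0°–49.9°] cycloidal, h=29: full span → s += 29 → s = 29.0000
seg 2 [49.9°–148.2°] cycloidal, h=29: full span → s += 29 → s = 58.0000
seg 3 [148.2°–252.4°] simple-harmonic, h=-26: full span → s += -26 → s = 32.0000
seg 4 [252.4°–293.1°] uniform, h=18: full span → s += 18 → s = 50.0000
seg 5 [293.1°–360°] uniform, h=9: θ=333.4° here. β=40.3, B=66.9. 9·40.3/66.9 = 5.4215 → s = 55.4215

55.4215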